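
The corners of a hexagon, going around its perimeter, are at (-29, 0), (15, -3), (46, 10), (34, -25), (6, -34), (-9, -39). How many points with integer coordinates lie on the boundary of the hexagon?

The number of boundary lattice points is Σ gcd(|Δx|,|Δy|) = gcd(44,3) + gcd(31,13) + gcd(12,35) + gcd(28,9) + gcd(15,5) + gcd(20,39) = 1+1+1+1+5+1 = 10.

10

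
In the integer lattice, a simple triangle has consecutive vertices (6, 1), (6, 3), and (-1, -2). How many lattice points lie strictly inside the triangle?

Using the shoelace formula, 2A = |(6·3 − 6·1) + (6·(-2) − (-1)·3) + ((-1)·1 − 6·(-2))| = 14, so the area is 7.
The number of boundary lattice points is Σ gcd(|Δx|,|Δy|) = gcd(0,2) + gcd(7,5) + gcd(7,3) = 2+1+1 = 4.
Pick's theorem gives I = A − B/2 + 1 = 7 − 4/2 + 1 = 6.

6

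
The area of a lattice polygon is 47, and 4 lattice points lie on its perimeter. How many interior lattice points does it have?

Pick's theorem A = I + B/2 − 1 rearranges to I = A − B/2 + 1 = 47 − 4/2 + 1 = 46.

46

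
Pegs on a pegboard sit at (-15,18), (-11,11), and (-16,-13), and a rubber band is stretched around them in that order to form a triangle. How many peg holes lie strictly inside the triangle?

Using the shoelace formula, 2A = |((-15)·11 − (-11)·18) + ((-11)·(-13) − (-16)·11) + ((-16)·18 − (-15)·(-13))| = 131, so the area is 131/2.
The number of boundary lattice points is Σ gcd(|Δx|,|Δy|) = gcd(4,7) + gcd(5,24) + gcd(1,31) = 1+1+1 = 3.
By Pick's theorem A = I + B/2 − 1, so I = 131/2 − 3/2 + 1 = 65.

65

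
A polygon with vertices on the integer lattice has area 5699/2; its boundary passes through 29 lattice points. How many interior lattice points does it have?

Pick's theorem A = I + B/2 − 1 rearranges to I = A − B/2 + 1 = 5699/2 − 29/2 + 1 = 2836.

2836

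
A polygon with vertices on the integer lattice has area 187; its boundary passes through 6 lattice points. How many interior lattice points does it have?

185

Pick's theorem A = I + B/2 − 1 rearranges to I = A − B/2 + 1 = 187 − 6/2 + 1 = 185.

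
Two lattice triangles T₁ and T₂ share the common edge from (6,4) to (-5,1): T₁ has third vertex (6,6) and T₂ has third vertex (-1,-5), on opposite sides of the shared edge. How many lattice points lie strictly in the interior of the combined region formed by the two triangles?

The union is the simple quadrilateral with vertices (6,4), (6,6), (-5,1), (-1,-5) in order.
By the shoelace formula, twice the signed area is |(6·6 − 6·4) + (6·1 − (-5)·6) + ((-5)·(-5) − (-1)·1) + ((-1)·4 − 6·(-5))| = 100, so the area is 50.
Summing gcd(|Δx|,|Δy|) over the edges gives the boundary count: gcd(0,2) + gcd(11,5) + gcd(4,6) + gcd(7,9) = 2+1+2+1 = 6.
By Pick's theorem I = A − B/2 + 1 = 50 − 6/2 + 1 = 48.

48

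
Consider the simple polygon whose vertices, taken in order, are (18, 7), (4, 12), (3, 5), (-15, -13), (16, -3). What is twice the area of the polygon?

Using the shoelace formula, 2A = |(18·12 − 4·7) + (4·5 − 3·12) + (3·(-13) − (-15)·5) + ((-15)·(-3) − 16·(-13)) + (16·7 − 18·(-3))| = 627, so the area is 627/2.

627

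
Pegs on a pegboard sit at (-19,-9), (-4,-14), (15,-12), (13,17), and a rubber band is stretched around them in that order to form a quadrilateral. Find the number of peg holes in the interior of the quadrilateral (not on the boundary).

The shoelace formula gives twice the area as |((-19)·(-14) − (-4)·(-9)) + ((-4)·(-12) − 15·(-14)) + (15·17 − 13·(-12)) + (13·(-9) − (-19)·17)| = 1105, so the area is 1105/2.
Summing gcd(|Δx|,|Δy|) over the edges gives the boundary count: gcd(15,5) + gcd(19,2) + gcd(2,29) + gcd(32,26) = 5+1+1+2 = 9.
By Pick's theorem A = I + B/2 − 1, so I = 1105/2 − 9/2 + 1 = 549.

549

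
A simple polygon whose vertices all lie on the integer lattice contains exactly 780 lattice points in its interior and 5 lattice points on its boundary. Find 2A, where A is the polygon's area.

1563

By Pick's theorem, A = I + B/2 − 1 = 780 + 5/2 − 1 = 1563/2.
Hence 2A = 1563.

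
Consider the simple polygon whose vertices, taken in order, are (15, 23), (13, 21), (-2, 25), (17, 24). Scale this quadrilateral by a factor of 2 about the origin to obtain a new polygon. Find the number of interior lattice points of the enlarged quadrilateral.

114

The shoelace formula gives twice the area as |[15·21 − 13·23] + [13·25 − (-2)·21] + [(-2)·24 − 17·25] + [17·23 − 15·24]| = 59, so the area is 59/2.
Along each edge there are gcd(|Δx|,|Δy|)+1 lattice points, so counting each shared vertex once the boundary has gcd(2,2) + gcd(15,4) + gcd(19,1) + gcd(2,1) = 2+1+1+1 = 5.
Scaling by 2 multiplies the area by 2² = 4 (so the new area is 118) and multiplies the boundary lattice-point count by 2, giving 10.
By Pick's theorem, the interior count of the dilated polygon is 118 − 10/2 + 1 = 114.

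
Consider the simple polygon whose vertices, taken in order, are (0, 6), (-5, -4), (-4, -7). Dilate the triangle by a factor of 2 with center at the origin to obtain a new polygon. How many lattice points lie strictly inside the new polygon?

44

By the shoelace formula, twice the signed area is |[0·(-4) − (-5)·6] + [(-5)·(-7) − (-4)·(-4)] + [(-4)·6 − 0·(-7)]| = 25, so the area is 12.5.
Along each edge there are gcd(|Δx|,|Δy|)+1 lattice points, so counting each shared vertex once the boundary has gcd(5,10) + gcd(1,3) + gcd(4,13) = 5+1+1 = 7.
Scaling by 2 multiplies the area by 2² = 4 (so the new area is 50) and multiplies the boundary lattice-point count by 2, giving 14.
By Pick's theorem, the interior count of the dilated polygon is 50 − 14/2 + 1 = 44.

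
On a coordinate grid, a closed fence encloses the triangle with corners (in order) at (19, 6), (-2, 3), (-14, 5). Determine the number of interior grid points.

37

The shoelace formula gives twice the area as |[19·3 − (-2)·6] + [(-2)·5 − (-14)·3] + [(-14)·6 − 19·5]| = 78, so the area is 39.
Summing gcd(|Δx|,|Δy|) over the edges gives the boundary count: gcd(21,3) + gcd(12,2) + gcd(33,1) = 3+2+1 = 6.
By Pick's theorem A = I + B/2 − 1, so I = 39 − 6/2 + 1 = 37.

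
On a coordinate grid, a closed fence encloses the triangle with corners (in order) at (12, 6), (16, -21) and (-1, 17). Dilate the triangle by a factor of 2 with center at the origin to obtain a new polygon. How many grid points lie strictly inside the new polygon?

The shoelace formula gives twice the area as |[12·(-21) − 16·6] + [16·17 − (-1)·(-21)] + [(-1)·6 − 12·17]| = 307, so the area is 153.5.
Summing gcd(|Δx|,|Δy|) over the edges gives the boundary count: gcd(4,27) + gcd(17,38) + gcd(13,11) = 1+1+1 = 3.
Scaling by 2 multiplies the area by 2² = 4 (so the new area is 614) and multiplies the boundary lattice-point count by 2, giving 6.
By Pick's theorem, the interior count of the dilated polygon is 614 − 6/2 + 1 = 612.

612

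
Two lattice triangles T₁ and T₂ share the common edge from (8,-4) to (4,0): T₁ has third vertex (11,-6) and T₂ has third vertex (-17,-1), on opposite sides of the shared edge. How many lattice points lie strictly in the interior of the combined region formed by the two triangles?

The union is the simple quadrilateral with vertices (8,-4), (11,-6), (4,0), (-17,-1) in order.
The shoelace formula gives twice the area as |(8·(-6) − 11·(-4)) + (11·0 − 4·(-6)) + (4·(-1) − (-17)·0) + ((-17)·(-4) − 8·(-1))| = 92, so the area is 46.
Summing gcd(|Δx|,|Δy|) over the edges gives the boundary count: gcd(3,2) + gcd(7,6) + gcd(21,1) + gcd(25,3) = 1+1+1+1 = 4.
By Pick's theorem I = A − B/2 + 1 = 46 − 4/2 + 1 = 45.

45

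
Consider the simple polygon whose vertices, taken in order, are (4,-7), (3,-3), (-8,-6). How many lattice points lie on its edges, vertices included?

The number of boundary lattice points is Σ gcd(|Δx|,|Δy|) = gcd(1,4) + gcd(11,3) + gcd(12,1) = 1+1+1 = 3.

3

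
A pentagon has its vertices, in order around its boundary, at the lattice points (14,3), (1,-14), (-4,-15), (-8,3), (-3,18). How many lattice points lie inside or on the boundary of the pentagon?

By the shoelace formula, twice the signed area is |[14·(-14) − 1·3] + [1·(-15) − (-4)·(-14)] + [(-4)·3 − (-8)·(-15)] + [(-8)·18 − (-3)·3] + [(-3)·3 − 14·18]| = 798, so the area is 399.
Summing gcd(|Δx|,|Δy|) over the edges gives the boundary count: gcd(13,17) + gcd(5,1) + gcd(4,18) + gcd(5,15) + gcd(17,15) = 1+1+2+5+1 = 10.
Pick's theorem gives I = A − B/2 + 1 = 399 − 10/2 + 1 = 395, so the closed region contains I + B = 395 + 10 = 405 lattice points.

405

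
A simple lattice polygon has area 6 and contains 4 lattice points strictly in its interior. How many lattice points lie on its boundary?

6

Pick's theorem gives A = I + B/2 − 1, so B = 2(A − I + 1) = 2(6 − 4 + 1) = 6.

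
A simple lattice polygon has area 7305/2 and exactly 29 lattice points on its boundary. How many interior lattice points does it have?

3639

From Pick's theorem, I = A − B/2 + 1 = 7305/2 − 29/2 + 1 = 3639.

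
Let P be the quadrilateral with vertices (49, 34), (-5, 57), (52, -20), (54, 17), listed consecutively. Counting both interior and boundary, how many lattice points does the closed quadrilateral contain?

1536

The shoelace formula gives twice the area as |(49·57 − (-5)·34) + ((-5)·(-20) − 52·57) + (52·17 − 54·(-20)) + (54·34 − 49·17)| = 3066, so the area is 1533.
Summing gcd(|Δx|,|Δy|) over the edges gives the boundary count: gcd(54,23) + gcd(57,77) + gcd(2,37) + gcd(5,17) = 1+1+1+1 = 4.
Pick's theorem gives I = A − B/2 + 1 = 1533 − 4/2 + 1 = 1532, so the closed region contains I + B = 1532 + 4 = 1536 lattice points.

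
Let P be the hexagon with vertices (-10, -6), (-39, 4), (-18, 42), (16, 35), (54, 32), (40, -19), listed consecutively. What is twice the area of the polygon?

7256

Using the shoelace formula, 2A = |[(-10)·4 − (-39)·(-6)] + [(-39)·42 − (-18)·4] + [(-18)·35 − 16·42] + [16·32 − 54·35] + [54·(-19) − 40·32] + [40·(-6) − (-10)·(-19)]| = 7256, so the area is 3628.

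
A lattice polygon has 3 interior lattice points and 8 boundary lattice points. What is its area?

6

Pick's theorem states A = I + B/2 − 1, so A = 3 + 8/2 − 1 = 6.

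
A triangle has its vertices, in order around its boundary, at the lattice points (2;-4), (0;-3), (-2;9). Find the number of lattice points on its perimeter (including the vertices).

4

Summing gcd(|Δx|,|Δy|) over the edges gives the boundary count: gcd(2,1) + gcd(2,12) + gcd(4,13) = 1+2+1 = 4.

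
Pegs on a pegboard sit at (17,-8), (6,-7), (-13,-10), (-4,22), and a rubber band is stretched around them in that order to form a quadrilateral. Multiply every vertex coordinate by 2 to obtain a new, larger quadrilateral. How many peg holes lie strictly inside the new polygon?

1775

By the shoelace formula, twice the signed area is |[17·(-7) − 6·(-8)] + [6·(-10) − (-13)·(-7)] + [(-13)·22 − (-4)·(-10)] + [(-4)·(-8) − 17·22]| = 890, so the area is 445.
Along each edge there are gcd(|Δx|,|Δy|)+1 lattice points, so counting each shared vertex once the boundary has gcd(11,1) + gcd(19,3) + gcd(9,32) + gcd(21,30) = 1+1+1+3 = 6.
Scaling by 2 multiplies the area by 2² = 4 (so the new area is 1780) and multiplies the boundary lattice-point count by 2, giving 12.
By Pick's theorem, the interior count of the dilated polygon is 1780 − 12/2 + 1 = 1775.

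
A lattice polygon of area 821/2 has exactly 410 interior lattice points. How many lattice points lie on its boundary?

3

Pick's theorem gives A = I + B/2 − 1, so B = 2(A − I + 1) = 2(821/2 − 410 + 1) = 3.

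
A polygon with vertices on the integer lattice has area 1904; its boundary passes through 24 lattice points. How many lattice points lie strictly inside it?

Pick's theorem A = I + B/2 − 1 rearranges to I = A − B/2 + 1 = 1904 − 24/2 + 1 = 1893.

1893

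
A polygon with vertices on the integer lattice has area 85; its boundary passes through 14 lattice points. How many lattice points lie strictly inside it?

79

Pick's theorem A = I + B/2 − 1 rearranges to I = A − B/2 + 1 = 85 − 14/2 + 1 = 79.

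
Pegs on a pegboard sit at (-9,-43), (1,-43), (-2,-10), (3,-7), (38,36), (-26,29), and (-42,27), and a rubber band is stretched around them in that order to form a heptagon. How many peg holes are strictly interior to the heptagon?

By the shoelace formula, twice the signed area is |[(-9)·(-43) − 1·(-43)] + [1·(-10) − (-2)·(-43)] + [(-2)·(-7) − 3·(-10)] + [3·36 − 38·(-7)] + [38·29 − (-26)·36] + [(-26)·27 − (-42)·29] + [(-42)·(-43) − (-9)·27]| = 5355, so the area is 5355/2.
Summing gcd(|Δx|,|Δy|) over the edges gives the boundary count: gcd(10,0) + gcd(3,33) + gcd(5,3) + gcd(35,43) + gcd(64,7) + gcd(16,2) + gcd(33,70) = 10+3+1+1+1+2+1 = 19.
Pick's theorem gives I = A − B/2 + 1 = 5355/2 − 19/2 + 1 = 2669.

2669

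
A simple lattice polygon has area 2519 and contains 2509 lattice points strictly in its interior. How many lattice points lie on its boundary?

22

Pick's theorem gives A = I + B/2 − 1, so B = 2(A − I + 1) = 2(2519 − 2509 + 1) = 22.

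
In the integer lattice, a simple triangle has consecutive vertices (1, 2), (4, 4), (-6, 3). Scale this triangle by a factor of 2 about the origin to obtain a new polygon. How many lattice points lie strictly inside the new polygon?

32

Using the shoelace formula, 2A = |(1·4 − 4·2) + (4·3 − (-6)·4) + ((-6)·2 − 1·3)| = 17, so the area is 8.5.
Summing gcd(|Δx|,|Δy|) over the edges gives the boundary count: gcd(3,2) + gcd(10,1) + gcd(7,1) = 1+1+1 = 3.
Scaling by 2 multiplies the area by 2² = 4 (so the new area is 34) and multiplies the boundary lattice-point count by 2, giving 6.
By Pick's theorem, the interior count of the dilated polygon is 34 − 6/2 + 1 = 32.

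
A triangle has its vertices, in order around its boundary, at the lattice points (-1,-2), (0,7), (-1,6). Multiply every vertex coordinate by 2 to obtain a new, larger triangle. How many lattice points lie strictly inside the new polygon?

The shoelace formula gives twice the area as |((-1)·7 − 0·(-2)) + (0·6 − (-1)·7) + ((-1)·(-2) − (-1)·6)| = 8, so the area is 4.
The number of boundary lattice points is Σ gcd(|Δx|,|Δy|) = gcd(1,9) + gcd(1,1) + gcd(0,8) = 1+1+8 = 10.
Scaling by 2 multiplies the area by 2² = 4 (so the new area is 16) and multiplies the boundary lattice-point count by 2, giving 20.
By Pick's theorem, the interior count of the dilated polygon is 16 − 20/2 + 1 = 7.

7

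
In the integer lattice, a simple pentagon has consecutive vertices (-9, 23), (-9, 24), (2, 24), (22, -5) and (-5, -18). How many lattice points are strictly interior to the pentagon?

Using the shoelace formula, 2A = |((-9)·24 − (-9)·23) + ((-9)·24 − 2·24) + (2·(-5) − 22·24) + (22·(-18) − (-5)·(-5)) + ((-5)·23 − (-9)·(-18))| = 1509, so the area is 1509/2.
Summing gcd(|Δx|,|Δy|) over the edges gives the boundary count: gcd(0,1) + gcd(11,0) + gcd(20,29) + gcd(27,13) + gcd(4,41) = 1+11+1+1+1 = 15.
By Pick's theorem A = I + B/2 − 1, so I = 1509/2 − 15/2 + 1 = 748.

748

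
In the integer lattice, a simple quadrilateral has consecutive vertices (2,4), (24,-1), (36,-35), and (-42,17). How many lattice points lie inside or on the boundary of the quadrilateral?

The shoelace formula gives twice the area as |[2·(-1) − 24·4] + [24·(-35) − 36·(-1)] + [36·17 − (-42)·(-35)] + [(-42)·4 − 2·17]| = 1962, so the area is 981.
The number of boundary lattice points is Σ gcd(|Δx|,|Δy|) = gcd(22,5) + gcd(12,34) + gcd(78,52) + gcd(44,13) = 1+2+26+1 = 30.
Pick's theorem gives I = A − B/2 + 1 = 981 − 30/2 + 1 = 967, so the closed region contains I + B = 967 + 30 = 997 lattice points.

997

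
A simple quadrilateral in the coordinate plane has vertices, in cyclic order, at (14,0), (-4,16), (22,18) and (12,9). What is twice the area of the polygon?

344

Using the shoelace formula, 2A = |(14·16 − (-4)·0) + ((-4)·18 − 22·16) + (22·9 − 12·18) + (12·0 − 14·9)| = 344, so the area is 172.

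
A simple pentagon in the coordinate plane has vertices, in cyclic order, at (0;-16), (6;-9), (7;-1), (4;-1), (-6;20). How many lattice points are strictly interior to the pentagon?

By the shoelace formula, twice the signed area is |[0·(-9) − 6·(-16)] + [6·(-1) − 7·(-9)] + [7·(-1) − 4·(-1)] + [4·20 − (-6)·(-1)] + [(-6)·(-16) − 0·20]| = 320, so the area is 160.
Summing gcd(|Δx|,|Δy|) over the edges gives the boundary count: gcd(6,7) + gcd(1,8) + gcd(3,0) + gcd(10,21) + gcd(6,36) = 1+1+3+1+6 = 12.
Pick's theorem gives I = A − B/2 + 1 = 160 − 12/2 + 1 = 155.

155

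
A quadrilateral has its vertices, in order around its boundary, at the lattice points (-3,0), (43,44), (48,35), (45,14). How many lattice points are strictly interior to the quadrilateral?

797

By the shoelace formula, twice the signed area is |((-3)·44 − 43·0) + (43·35 − 48·44) + (48·14 − 45·35) + (45·0 − (-3)·14)| = 1600, so the area is 800.
Summing gcd(|Δx|,|Δy|) over the edges gives the boundary count: gcd(46,44) + gcd(5,9) + gcd(3,21) + gcd(48,14) = 2+1+3+2 = 8.
Pick's theorem gives I = A − B/2 + 1 = 800 − 8/2 + 1 = 797.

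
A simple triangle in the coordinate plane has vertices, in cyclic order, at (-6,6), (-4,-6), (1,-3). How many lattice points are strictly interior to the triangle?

32

Using the shoelace formula, 2A = |((-6)·(-6) − (-4)·6) + ((-4)·(-3) − 1·(-6)) + (1·6 − (-6)·(-3))| = 66, so the area is 33.
Summing gcd(|Δx|,|Δy|) over the edges gives the boundary count: gcd(2,12) + gcd(5,3) + gcd(7,9) = 2+1+1 = 4.
Pick's theorem gives I = A − B/2 + 1 = 33 − 4/2 + 1 = 32.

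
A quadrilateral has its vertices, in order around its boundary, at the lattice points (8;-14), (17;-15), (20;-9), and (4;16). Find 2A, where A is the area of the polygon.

437

The shoelace formula gives twice the area as |(8·(-15) − 17·(-14)) + (17·(-9) − 20·(-15)) + (20·16 − 4·(-9)) + (4·(-14) − 8·16)| = 437, so the area is 218.5.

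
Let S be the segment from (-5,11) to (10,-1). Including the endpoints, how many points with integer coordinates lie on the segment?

The number of lattice points on a segment between lattice points is gcd(|Δx|,|Δy|) + 1 = gcd(15,12) + 1 = 3 + 1 = 4.

4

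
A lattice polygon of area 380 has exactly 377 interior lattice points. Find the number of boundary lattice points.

8

Pick's theorem gives A = I + B/2 − 1, so B = 2(A − I + 1) = 2(380 − 377 + 1) = 8.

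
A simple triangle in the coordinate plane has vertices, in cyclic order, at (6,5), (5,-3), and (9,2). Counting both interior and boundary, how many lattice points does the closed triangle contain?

17

The shoelace formula gives twice the area as |(6·(-3) − 5·5) + (5·2 − 9·(-3)) + (9·5 − 6·2)| = 27, so the area is 13.5.
The number of boundary lattice points is Σ gcd(|Δx|,|Δy|) = gcd(1,8) + gcd(4,5) + gcd(3,3) = 1+1+3 = 5.
Pick's theorem gives I = A − B/2 + 1 = 13.5 − 5/2 + 1 = 12, so the closed region contains I + B = 12 + 5 = 17 lattice points.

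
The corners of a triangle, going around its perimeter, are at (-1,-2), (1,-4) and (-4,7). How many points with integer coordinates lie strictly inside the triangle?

By the shoelace formula, twice the signed area is |((-1)·(-4) − 1·(-2)) + (1·7 − (-4)·(-4)) + ((-4)·(-2) − (-1)·7)| = 12, so the area is 6.
The number of boundary lattice points is Σ gcd(|Δx|,|Δy|) = gcd(2,2) + gcd(5,11) + gcd(3,9) = 2+1+3 = 6.
Pick's theorem gives I = A − B/2 + 1 = 6 − 6/2 + 1 = 4.

4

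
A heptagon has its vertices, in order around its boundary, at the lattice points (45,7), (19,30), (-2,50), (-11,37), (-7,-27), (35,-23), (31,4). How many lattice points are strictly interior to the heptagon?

The shoelace formula gives twice the area as |(45·30 − 19·7) + (19·50 − (-2)·30) + ((-2)·37 − (-11)·50) + ((-11)·(-27) − (-7)·37) + ((-7)·(-23) − 35·(-27)) + (35·4 − 31·(-23)) + (31·7 − 45·4)| = 5255, so the area is 2627.5.
Along each edge there are gcd(|Δx|,|Δy|)+1 lattice points, so counting each shared vertex once the boundary has gcd(26,23) + gcd(21,20) + gcd(9,13) + gcd(4,64) + gcd(42,4) + gcd(4,27) + gcd(14,3) = 1+1+1+4+2+1+1 = 11.
By Pick's theorem A = I + B/2 − 1, so I = 2627.5 − 11/2 + 1 = 2623.

2623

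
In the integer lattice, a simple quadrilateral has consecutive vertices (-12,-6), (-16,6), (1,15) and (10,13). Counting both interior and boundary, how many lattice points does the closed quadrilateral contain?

232

Using the shoelace formula, 2A = |((-12)·6 − (-16)·(-6)) + ((-16)·15 − 1·6) + (1·13 − 10·15) + (10·(-6) − (-12)·13)| = 455, so the area is 227.5.
Summing gcd(|Δx|,|Δy|) over the edges gives the boundary count: gcd(4,12) + gcd(17,9) + gcd(9,2) + gcd(22,19) = 4+1+1+1 = 7.
Pick's theorem gives I = A − B/2 + 1 = 227.5 − 7/2 + 1 = 225, so the closed region contains I + B = 225 + 7 = 232 lattice points.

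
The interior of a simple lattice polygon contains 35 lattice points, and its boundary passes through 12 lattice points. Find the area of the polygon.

Pick's theorem states A = I + B/2 − 1, so A = 35 + 12/2 − 1 = 40.

40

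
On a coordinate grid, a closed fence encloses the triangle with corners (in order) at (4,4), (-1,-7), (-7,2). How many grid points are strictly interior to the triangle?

Using the shoelace formula, 2A = |[4·(-7) − (-1)·4] + [(-1)·2 − (-7)·(-7)] + [(-7)·4 − 4·2]| = 111, so the area is 55.5.
The number of boundary lattice points is Σ gcd(|Δx|,|Δy|) = gcd(5,11) + gcd(6,9) + gcd(11,2) = 1+3+1 = 5.
By Pick's theorem A = I + B/2 − 1, so I = 55.5 − 5/2 + 1 = 54.

54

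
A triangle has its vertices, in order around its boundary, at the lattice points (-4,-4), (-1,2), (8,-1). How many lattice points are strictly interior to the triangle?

28

Using the shoelace formula, 2A = |[(-4)·2 − (-1)·(-4)] + [(-1)·(-1) − 8·2] + [8·(-4) − (-4)·(-1)]| = 63, so the area is 31.5.
The number of boundary lattice points is Σ gcd(|Δx|,|Δy|) = gcd(3,6) + gcd(9,3) + gcd(12,3) = 3+3+3 = 9.
Pick's theorem gives I = A − B/2 + 1 = 31.5 − 9/2 + 1 = 28.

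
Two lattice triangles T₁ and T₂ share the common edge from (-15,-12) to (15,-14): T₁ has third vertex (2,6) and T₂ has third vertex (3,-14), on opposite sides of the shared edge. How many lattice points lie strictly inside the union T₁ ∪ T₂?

292

The union is the simple quadrilateral with vertices (-15,-12), (2,6), (15,-14), (3,-14) in order.
Using the shoelace formula, 2A = |((-15)·6 − 2·(-12)) + (2·(-14) − 15·6) + (15·(-14) − 3·(-14)) + (3·(-12) − (-15)·(-14))| = 598, so the area is 299.
The number of boundary lattice points is Σ gcd(|Δx|,|Δy|) = gcd(17,18) + gcd(13,20) + gcd(12,0) + gcd(18,2) = 1+1+12+2 = 16.
By Pick's theorem I = A − B/2 + 1 = 299 − 16/2 + 1 = 292.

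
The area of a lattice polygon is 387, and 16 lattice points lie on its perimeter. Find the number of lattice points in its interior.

380

Pick's theorem A = I + B/2 − 1 rearranges to I = A − B/2 + 1 = 387 − 16/2 + 1 = 380.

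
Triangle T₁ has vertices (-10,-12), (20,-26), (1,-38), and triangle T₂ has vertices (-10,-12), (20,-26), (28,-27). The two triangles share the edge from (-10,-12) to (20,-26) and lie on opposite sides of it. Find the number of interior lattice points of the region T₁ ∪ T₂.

353

The union is the simple quadrilateral with vertices (-10,-12), (1,-38), (20,-26), (28,-27) in order.
The shoelace formula gives twice the area as |[(-10)·(-38) − 1·(-12)] + [1·(-26) − 20·(-38)] + [20·(-27) − 28·(-26)] + [28·(-12) − (-10)·(-27)]| = 708, so the area is 354.
The number of boundary lattice points is Σ gcd(|Δx|,|Δy|) = gcd(11,26) + gcd(19,12) + gcd(8,1) + gcd(38,15) = 1+1+1+1 = 4.
By Pick's theorem I = A − B/2 + 1 = 354 − 4/2 + 1 = 353.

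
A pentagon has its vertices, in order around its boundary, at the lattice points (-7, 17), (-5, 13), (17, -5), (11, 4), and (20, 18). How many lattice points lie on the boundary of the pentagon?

9

The number of boundary lattice points is Σ gcd(|Δx|,|Δy|) = gcd(2,4) + gcd(22,18) + gcd(6,9) + gcd(9,14) + gcd(27,1) = 2+2+3+1+1 = 9.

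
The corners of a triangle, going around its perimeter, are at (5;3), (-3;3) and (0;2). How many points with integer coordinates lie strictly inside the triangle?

The shoelace formula gives twice the area as |(5·3 − (-3)·3) + ((-3)·2 − 0·3) + (0·3 − 5·2)| = 8, so the area is 4.
Along each edge there are gcd(|Δx|,|Δy|)+1 lattice points, so counting each shared vertex once the boundary has gcd(8,0) + gcd(3,1) + gcd(5,1) = 8+1+1 = 10.
By Pick's theorem A = I + B/2 − 1, so I = 4 − 10/2 + 1 = 0.

0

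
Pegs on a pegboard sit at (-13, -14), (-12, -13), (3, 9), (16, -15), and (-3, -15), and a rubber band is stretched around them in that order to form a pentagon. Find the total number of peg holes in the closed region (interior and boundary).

The shoelace formula gives twice the area as |((-13)·(-13) − (-12)·(-14)) + ((-12)·9 − 3·(-13)) + (3·(-15) − 16·9) + (16·(-15) − (-3)·(-15)) + ((-3)·(-14) − (-13)·(-15))| = 695, so the area is 347.5.
Summing gcd(|Δx|,|Δy|) over the edges gives the boundary count: gcd(1,1) + gcd(15,22) + gcd(13,24) + gcd(19,0) + gcd(10,1) = 1+1+1+19+1 = 23.
Pick's theorem gives I = A − B/2 + 1 = 347.5 − 23/2 + 1 = 337, so the closed region contains I + B = 337 + 23 = 360 lattice points.

360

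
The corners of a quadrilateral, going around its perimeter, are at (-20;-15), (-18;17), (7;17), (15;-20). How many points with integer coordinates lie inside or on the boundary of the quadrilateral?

1045

Using the shoelace formula, 2A = |[(-20)·17 − (-18)·(-15)] + [(-18)·17 − 7·17] + [7·(-20) − 15·17] + [15·(-15) − (-20)·(-20)]| = 2055, so the area is 2055/2.
Along each edge there are gcd(|Δx|,|Δy|)+1 lattice points, so counting each shared vertex once the boundary has gcd(2,32) + gcd(25,0) + gcd(8,37) + gcd(35,5) = 2+25+1+5 = 33.
Pick's theorem gives I = A − B/2 + 1 = 2055/2 − 33/2 + 1 = 1012, so the closed region contains I + B = 1012 + 33 = 1045 lattice points.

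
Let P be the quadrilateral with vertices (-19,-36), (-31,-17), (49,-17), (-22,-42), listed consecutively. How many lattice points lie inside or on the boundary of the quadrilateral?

The shoelace formula gives twice the area as |((-19)·(-17) − (-31)·(-36)) + ((-31)·(-17) − 49·(-17)) + (49·(-42) − (-22)·(-17)) + ((-22)·(-36) − (-19)·(-42))| = 1871, so the area is 935.5.
The number of boundary lattice points is Σ gcd(|Δx|,|Δy|) = gcd(12,19) + gcd(80,0) + gcd(71,25) + gcd(3,6) = 1+80+1+3 = 85.
Pick's theorem gives I = A − B/2 + 1 = 935.5 − 85/2 + 1 = 894, so the closed region contains I + B = 894 + 85 = 979 lattice points.

979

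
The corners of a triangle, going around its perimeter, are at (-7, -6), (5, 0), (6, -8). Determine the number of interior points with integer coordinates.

48

Using the shoelace formula, 2A = |((-7)·0 − 5·(-6)) + (5·(-8) − 6·0) + (6·(-6) − (-7)·(-8))| = 102, so the area is 51.
Along each edge there are gcd(|Δx|,|Δy|)+1 lattice points, so counting each shared vertex once the boundary has gcd(12,6) + gcd(1,8) + gcd(13,2) = 6+1+1 = 8.
By Pick's theorem A = I + B/2 − 1, so I = 51 − 8/2 + 1 = 48.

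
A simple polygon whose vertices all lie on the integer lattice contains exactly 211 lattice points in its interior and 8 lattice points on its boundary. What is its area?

By Pick's theorem, A = I + B/2 − 1 = 211 + 8/2 − 1 = 214.

214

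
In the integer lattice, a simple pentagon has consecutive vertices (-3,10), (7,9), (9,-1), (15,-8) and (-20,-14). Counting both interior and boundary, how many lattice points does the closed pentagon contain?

431

By the shoelace formula, twice the signed area is |[(-3)·9 − 7·10] + [7·(-1) − 9·9] + [9·(-8) − 15·(-1)] + [15·(-14) − (-20)·(-8)] + [(-20)·10 − (-3)·(-14)]| = 854, so the area is 427.
The number of boundary lattice points is Σ gcd(|Δx|,|Δy|) = gcd(10,1) + gcd(2,10) + gcd(6,7) + gcd(35,6) + gcd(17,24) = 1+2+1+1+1 = 6.
Pick's theorem gives I = A − B/2 + 1 = 427 − 6/2 + 1 = 425, so the closed region contains I + B = 425 + 6 = 431 lattice points.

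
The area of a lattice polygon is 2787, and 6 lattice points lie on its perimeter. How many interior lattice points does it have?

Pick's theorem A = I + B/2 − 1 rearranges to I = A − B/2 + 1 = 2787 − 6/2 + 1 = 2785.

2785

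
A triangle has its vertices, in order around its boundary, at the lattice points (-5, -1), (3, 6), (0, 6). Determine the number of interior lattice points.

Using the shoelace formula, 2A = |[(-5)·6 − 3·(-1)] + [3·6 − 0·6] + [0·(-1) − (-5)·6]| = 21, so the area is 21/2.
The number of boundary lattice points is Σ gcd(|Δx|,|Δy|) = gcd(8,7) + gcd(3,0) + gcd(5,7) = 1+3+1 = 5.
Pick's theorem gives I = A − B/2 + 1 = 21/2 − 5/2 + 1 = 9.

9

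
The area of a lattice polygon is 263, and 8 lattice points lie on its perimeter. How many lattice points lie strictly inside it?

260

From Pick's theorem, I = A − B/2 + 1 = 263 − 8/2 + 1 = 260.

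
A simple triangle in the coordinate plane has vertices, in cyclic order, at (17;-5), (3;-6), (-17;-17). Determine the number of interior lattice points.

The shoelace formula gives twice the area as |[17·(-6) − 3·(-5)] + [3·(-17) − (-17)·(-6)] + [(-17)·(-5) − 17·(-17)]| = 134, so the area is 67.
Along each edge there are gcd(|Δx|,|Δy|)+1 lattice points, so counting each shared vertex once the boundary has gcd(14,1) + gcd(20,11) + gcd(34,12) = 1+1+2 = 4.
By Pick's theorem A = I + B/2 − 1, so I = 67 − 4/2 + 1 = 66.

66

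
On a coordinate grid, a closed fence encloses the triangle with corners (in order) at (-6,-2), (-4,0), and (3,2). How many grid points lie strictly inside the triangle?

The shoelace formula gives twice the area as |[(-6)·0 − (-4)·(-2)] + [(-4)·2 − 3·0] + [3·(-2) − (-6)·2]| = 10, so the area is 5.
Along each edge there are gcd(|Δx|,|Δy|)+1 lattice points, so counting each shared vertex once the boundary has gcd(2,2) + gcd(7,2) + gcd(9,4) = 2+1+1 = 4.
By Pick's theorem A = I + B/2 − 1, so I = 5 − 4/2 + 1 = 4.

4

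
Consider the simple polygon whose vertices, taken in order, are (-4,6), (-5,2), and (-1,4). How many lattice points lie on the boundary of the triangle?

Along each edge there are gcd(|Δx|,|Δy|)+1 lattice points, so counting each shared vertex once the boundary has gcd(1,4) + gcd(4,2) + gcd(3,2) = 1+2+1 = 4.

4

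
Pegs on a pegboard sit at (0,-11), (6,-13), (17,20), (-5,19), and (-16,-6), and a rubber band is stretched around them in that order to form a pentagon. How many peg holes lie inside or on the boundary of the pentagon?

679

Using the shoelace formula, 2A = |[0·(-13) − 6·(-11)] + [6·20 − 17·(-13)] + [17·19 − (-5)·20] + [(-5)·(-6) − (-16)·19] + [(-16)·(-11) − 0·(-6)]| = 1340, so the area is 670.
The number of boundary lattice points is Σ gcd(|Δx|,|Δy|) = gcd(6,2) + gcd(11,33) + gcd(22,1) + gcd(11,25) + gcd(16,5) = 2+11+1+1+1 = 16.
Pick's theorem gives I = A − B/2 + 1 = 670 − 16/2 + 1 = 663, so the closed region contains I + B = 663 + 16 = 679 lattice points.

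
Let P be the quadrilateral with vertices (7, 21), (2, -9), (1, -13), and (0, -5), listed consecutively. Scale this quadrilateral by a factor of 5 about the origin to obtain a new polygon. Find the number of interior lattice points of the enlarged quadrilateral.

1131

By the shoelace formula, twice the signed area is |(7·(-9) − 2·21) + (2·(-13) − 1·(-9)) + (1·(-5) − 0·(-13)) + (0·21 − 7·(-5))| = 92, so the area is 46.
Along each edge there are gcd(|Δx|,|Δy|)+1 lattice points, so counting each shared vertex once the boundary has gcd(5,30) + gcd(1,4) + gcd(1,8) + gcd(7,26) = 5+1+1+1 = 8.
Scaling by 5 multiplies the area by 5² = 25 (so the new area is 1150) and multiplies the boundary lattice-point count by 5, giving 40.
By Pick's theorem, the interior count of the dilated polygon is 1150 − 40/2 + 1 = 1131.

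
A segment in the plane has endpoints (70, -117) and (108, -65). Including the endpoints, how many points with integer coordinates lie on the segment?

The number of lattice points on a segment between lattice points is gcd(|Δx|,|Δy|) + 1 = gcd(38,52) + 1 = 2 + 1 = 3.

3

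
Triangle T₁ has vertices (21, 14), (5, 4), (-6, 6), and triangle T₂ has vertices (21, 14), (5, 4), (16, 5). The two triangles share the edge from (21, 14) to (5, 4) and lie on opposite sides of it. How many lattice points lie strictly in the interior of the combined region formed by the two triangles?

The union is the simple quadrilateral with vertices (21, 14), (-6, 6), (5, 4), (16, 5) in order.
The shoelace formula gives twice the area as |[21·6 − (-6)·14] + [(-6)·4 − 5·6] + [5·5 − 16·4] + [16·14 − 21·5]| = 236, so the area is 118.
Summing gcd(|Δx|,|Δy|) over the edges gives the boundary count: gcd(27,8) + gcd(11,2) + gcd(11,1) + gcd(5,9) = 1+1+1+1 = 4.
By Pick's theorem I = A − B/2 + 1 = 118 − 4/2 + 1 = 117.

117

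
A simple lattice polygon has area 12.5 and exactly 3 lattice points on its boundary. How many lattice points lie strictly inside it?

From Pick's theorem, I = A − B/2 + 1 = 12.5 − 3/2 + 1 = 12.

12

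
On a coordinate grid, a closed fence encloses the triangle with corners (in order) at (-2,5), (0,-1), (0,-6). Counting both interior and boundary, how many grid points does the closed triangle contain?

10

By the shoelace formula, twice the signed area is |((-2)·(-1) − 0·5) + (0·(-6) − 0·(-1)) + (0·5 − (-2)·(-6))| = 10, so the area is 5.
Summing gcd(|Δx|,|Δy|) over the edges gives the boundary count: gcd(2,6) + gcd(0,5) + gcd(2,11) = 2+5+1 = 8.
Pick's theorem gives I = A − B/2 + 1 = 5 − 8/2 + 1 = 2, so the closed region contains I + B = 2 + 8 = 10 lattice points.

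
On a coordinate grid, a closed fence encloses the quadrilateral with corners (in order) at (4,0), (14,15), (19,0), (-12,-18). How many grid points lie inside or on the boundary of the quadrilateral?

255

By the shoelace formula, twice the signed area is |[4·15 − 14·0] + [14·0 − 19·15] + [19·(-18) − (-12)·0] + [(-12)·0 − 4·(-18)]| = 495, so the area is 247.5.
Along each edge there are gcd(|Δx|,|Δy|)+1 lattice points, so counting each shared vertex once the boundary has gcd(10,15) + gcd(5,15) + gcd(31,18) + gcd(16,18) = 5+5+1+2 = 13.
Pick's theorem gives I = A − B/2 + 1 = 247.5 − 13/2 + 1 = 242, so the closed region contains I + B = 242 + 13 = 255 lattice points.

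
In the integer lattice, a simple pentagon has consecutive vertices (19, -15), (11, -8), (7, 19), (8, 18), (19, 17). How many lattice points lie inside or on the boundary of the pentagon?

Using the shoelace formula, 2A = |[19·(-8) − 11·(-15)] + [11·19 − 7·(-8)] + [7·18 − 8·19] + [8·17 − 19·18] + [19·(-15) − 19·17]| = 562, so the area is 281.
Along each edge there are gcd(|Δx|,|Δy|)+1 lattice points, so counting each shared vertex once the boundary has gcd(8,7) + gcd(4,27) + gcd(1,1) + gcd(11,1) + gcd(0,32) = 1+1+1+1+32 = 36.
Pick's theorem gives I = A − B/2 + 1 = 281 − 36/2 + 1 = 264, so the closed region contains I + B = 264 + 36 = 300 lattice points.

300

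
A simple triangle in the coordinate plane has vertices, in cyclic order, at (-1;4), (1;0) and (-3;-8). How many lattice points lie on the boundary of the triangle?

8

Along each edge there are gcd(|Δx|,|Δy|)+1 lattice points, so counting each shared vertex once the boundary has gcd(2,4) + gcd(4,8) + gcd(2,12) = 2+4+2 = 8.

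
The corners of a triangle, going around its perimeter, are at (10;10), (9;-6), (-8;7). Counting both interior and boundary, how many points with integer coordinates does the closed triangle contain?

By the shoelace formula, twice the signed area is |[10·(-6) − 9·10] + [9·7 − (-8)·(-6)] + [(-8)·10 − 10·7]| = 285, so the area is 142.5.
The number of boundary lattice points is Σ gcd(|Δx|,|Δy|) = gcd(1,16) + gcd(17,13) + gcd(18,3) = 1+1+3 = 5.
Pick's theorem gives I = A − B/2 + 1 = 142.5 − 5/2 + 1 = 141, so the closed region contains I + B = 141 + 5 = 146 lattice points.

146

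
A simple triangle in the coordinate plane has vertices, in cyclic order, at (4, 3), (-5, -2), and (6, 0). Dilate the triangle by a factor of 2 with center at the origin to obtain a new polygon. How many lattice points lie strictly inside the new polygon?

By the shoelace formula, twice the signed area is |(4·(-2) − (-5)·3) + ((-5)·0 − 6·(-2)) + (6·3 − 4·0)| = 37, so the area is 37/2.
The number of boundary lattice points is Σ gcd(|Δx|,|Δy|) = gcd(9,5) + gcd(11,2) + gcd(2,3) = 1+1+1 = 3.
Scaling by 2 multiplies the area by 2² = 4 (so the new area is 74) and multiplies the boundary lattice-point count by 2, giving 6.
By Pick's theorem, the interior count of the dilated polygon is 74 − 6/2 + 1 = 72.

72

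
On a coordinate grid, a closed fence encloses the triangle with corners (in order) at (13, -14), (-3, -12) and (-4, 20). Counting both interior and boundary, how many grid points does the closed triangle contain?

By the shoelace formula, twice the signed area is |(13·(-12) − (-3)·(-14)) + ((-3)·20 − (-4)·(-12)) + ((-4)·(-14) − 13·20)| = 510, so the area is 255.
The number of boundary lattice points is Σ gcd(|Δx|,|Δy|) = gcd(16,2) + gcd(1,32) + gcd(17,34) = 2+1+17 = 20.
Pick's theorem gives I = A − B/2 + 1 = 255 − 20/2 + 1 = 246, so the closed region contains I + B = 246 + 20 = 266 lattice points.

266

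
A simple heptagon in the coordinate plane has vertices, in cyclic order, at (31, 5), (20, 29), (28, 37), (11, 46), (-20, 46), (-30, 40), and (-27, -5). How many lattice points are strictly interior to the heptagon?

2409

By the shoelace formula, twice the signed area is |(31·29 − 20·5) + (20·37 − 28·29) + (28·46 − 11·37) + (11·46 − (-20)·46) + ((-20)·40 − (-30)·46) + ((-30)·(-5) − (-27)·40) + ((-27)·5 − 31·(-5))| = 4864, so the area is 2432.
Along each edge there are gcd(|Δx|,|Δy|)+1 lattice points, so counting each shared vertex once the boundary has gcd(11,24) + gcd(8,8) + gcd(17,9) + gcd(31,0) + gcd(10,6) + gcd(3,45) + gcd(58,10) = 1+8+1+31+2+3+2 = 48.
Pick's theorem gives I = A − B/2 + 1 = 2432 − 48/2 + 1 = 2409.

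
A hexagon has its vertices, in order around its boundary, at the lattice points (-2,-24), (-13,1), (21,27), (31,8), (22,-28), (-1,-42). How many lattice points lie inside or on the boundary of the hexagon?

1714

The shoelace formula gives twice the area as |((-2)·1 − (-13)·(-24)) + ((-13)·27 − 21·1) + (21·8 − 31·27) + (31·(-28) − 22·8) + (22·(-42) − (-1)·(-28)) + ((-1)·(-24) − (-2)·(-42))| = 3411, so the area is 1705.5.
The number of boundary lattice points is Σ gcd(|Δx|,|Δy|) = gcd(11,25) + gcd(34,26) + gcd(10,19) + gcd(9,36) + gcd(23,14) + gcd(1,18) = 1+2+1+9+1+1 = 15.
Pick's theorem gives I = A − B/2 + 1 = 1705.5 − 15/2 + 1 = 1699, so the closed region contains I + B = 1699 + 15 = 1714 lattice points.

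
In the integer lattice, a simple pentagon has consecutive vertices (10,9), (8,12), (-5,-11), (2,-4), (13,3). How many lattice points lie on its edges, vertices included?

13

Summing gcd(|Δx|,|Δy|) over the edges gives the boundary count: gcd(2,3) + gcd(13,23) + gcd(7,7) + gcd(11,7) + gcd(3,6) = 1+1+7+1+3 = 13.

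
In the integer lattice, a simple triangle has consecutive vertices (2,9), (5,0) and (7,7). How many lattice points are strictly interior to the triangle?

The shoelace formula gives twice the area as |(2·0 − 5·9) + (5·7 − 7·0) + (7·9 − 2·7)| = 39, so the area is 39/2.
Summing gcd(|Δx|,|Δy|) over the edges gives the boundary count: gcd(3,9) + gcd(2,7) + gcd(5,2) = 3+1+1 = 5.
Pick's theorem gives I = A − B/2 + 1 = 39/2 − 5/2 + 1 = 18.

18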